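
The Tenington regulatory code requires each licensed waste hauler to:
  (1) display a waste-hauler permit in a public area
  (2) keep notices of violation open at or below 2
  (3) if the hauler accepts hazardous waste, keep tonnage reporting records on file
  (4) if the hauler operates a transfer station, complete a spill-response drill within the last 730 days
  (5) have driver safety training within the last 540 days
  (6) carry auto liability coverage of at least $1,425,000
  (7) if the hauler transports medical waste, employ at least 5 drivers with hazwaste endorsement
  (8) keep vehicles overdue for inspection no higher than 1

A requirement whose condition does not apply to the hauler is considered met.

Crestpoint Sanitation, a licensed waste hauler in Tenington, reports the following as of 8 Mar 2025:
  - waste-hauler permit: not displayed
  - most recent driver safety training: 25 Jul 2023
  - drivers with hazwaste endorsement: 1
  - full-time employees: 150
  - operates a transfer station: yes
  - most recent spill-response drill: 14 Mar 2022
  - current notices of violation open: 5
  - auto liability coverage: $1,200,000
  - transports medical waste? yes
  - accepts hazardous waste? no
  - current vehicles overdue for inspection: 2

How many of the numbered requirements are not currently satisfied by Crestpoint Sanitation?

7

1. waste-hauler permit absent → not met
2. notices of violation open 5 > 2 → not met
3. condition 'accepts hazardous waste' does not hold → requirement n/a → met
4. condition 'operates a transfer station' holds; spill-response drill 1090 days ago vs limit 730 → not met
5. driver safety training 592 days ago vs limit 540 → not met
6. auto liability coverage $1,200,000 < $1,425,000 → not met
7. condition 'transports medical waste' holds; drivers with hazwaste endorsement 1 < 5 → not met
8. vehicles overdue for inspection 2 > 1 → not met
Not met: 7 of 8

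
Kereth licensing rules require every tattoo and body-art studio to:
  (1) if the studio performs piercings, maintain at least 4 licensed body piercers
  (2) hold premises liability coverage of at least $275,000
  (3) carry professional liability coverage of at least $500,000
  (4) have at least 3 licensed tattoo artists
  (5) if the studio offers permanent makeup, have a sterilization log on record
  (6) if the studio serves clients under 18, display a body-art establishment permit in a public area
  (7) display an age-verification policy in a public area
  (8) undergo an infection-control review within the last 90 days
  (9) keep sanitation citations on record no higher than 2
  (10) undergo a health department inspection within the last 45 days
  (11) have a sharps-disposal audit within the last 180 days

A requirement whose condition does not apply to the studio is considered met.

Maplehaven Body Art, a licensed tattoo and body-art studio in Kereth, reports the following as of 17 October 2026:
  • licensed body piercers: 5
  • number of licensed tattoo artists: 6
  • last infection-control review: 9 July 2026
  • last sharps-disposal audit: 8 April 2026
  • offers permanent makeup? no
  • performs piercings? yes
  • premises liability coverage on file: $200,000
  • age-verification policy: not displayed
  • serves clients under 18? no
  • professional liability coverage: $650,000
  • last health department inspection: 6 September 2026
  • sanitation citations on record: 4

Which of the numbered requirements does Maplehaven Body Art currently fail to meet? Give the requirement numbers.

2, 7, 8, 9, 11

1. condition 'performs piercings' holds; licensed body piercers 5 ≥ 4 → met
2. premises liability coverage $200,000 < $275,000 → not met
3. professional liability coverage $650,000 ≥ $500,000 → met
4. licensed tattoo artists 6 ≥ 3 → met
5. condition 'offers permanent makeup' does not hold → requirement n/a → met
6. condition 'serves clients under 18' does not hold → requirement n/a → met
7. age-verification policy absent → not met
8. infection-control review 100 days ago vs limit 90 → not met
9. sanitation citations on record 4 > 2 → not met
10. health department inspection 41 days ago vs limit 45 → met
11. sharps-disposal audit 192 days ago vs limit 180 → not met
Not met: 2, 7, 8, 9, 11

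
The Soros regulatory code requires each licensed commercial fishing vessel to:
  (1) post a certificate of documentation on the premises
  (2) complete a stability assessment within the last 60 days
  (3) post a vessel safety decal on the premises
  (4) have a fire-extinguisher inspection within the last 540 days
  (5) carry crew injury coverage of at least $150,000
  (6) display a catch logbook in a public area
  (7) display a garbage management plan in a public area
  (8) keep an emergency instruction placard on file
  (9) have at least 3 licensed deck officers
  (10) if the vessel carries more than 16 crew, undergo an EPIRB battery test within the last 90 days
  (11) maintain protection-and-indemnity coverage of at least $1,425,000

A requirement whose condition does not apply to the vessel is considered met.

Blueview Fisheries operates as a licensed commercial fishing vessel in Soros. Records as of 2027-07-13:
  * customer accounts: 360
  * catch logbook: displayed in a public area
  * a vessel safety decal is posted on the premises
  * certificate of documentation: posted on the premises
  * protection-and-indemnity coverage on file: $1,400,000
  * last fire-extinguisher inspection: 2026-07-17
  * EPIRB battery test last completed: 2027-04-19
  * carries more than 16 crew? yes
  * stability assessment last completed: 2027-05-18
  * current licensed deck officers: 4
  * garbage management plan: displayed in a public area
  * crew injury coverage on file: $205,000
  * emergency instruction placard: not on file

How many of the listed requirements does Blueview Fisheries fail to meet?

1. certificate of documentation present → met
2. stability assessment 56 days ago vs limit 60 → met
3. vessel safety decal present → met
4. fire-extinguisher inspection 361 days ago vs limit 540 → met
5. crew injury coverage $205,000 ≥ $150,000 → met
6. catch logbook present → met
7. garbage management plan present → met
8. emergency instruction placard absent → not met
9. licensed deck officers 4 ≥ 3 → met
10. condition 'carries more than 16 crew' holds; EPIRB battery test 85 days ago vs limit 90 → met
11. protection-and-indemnity coverage $1,400,000 < $1,425,000 → not met
Not met: 2 of 11

2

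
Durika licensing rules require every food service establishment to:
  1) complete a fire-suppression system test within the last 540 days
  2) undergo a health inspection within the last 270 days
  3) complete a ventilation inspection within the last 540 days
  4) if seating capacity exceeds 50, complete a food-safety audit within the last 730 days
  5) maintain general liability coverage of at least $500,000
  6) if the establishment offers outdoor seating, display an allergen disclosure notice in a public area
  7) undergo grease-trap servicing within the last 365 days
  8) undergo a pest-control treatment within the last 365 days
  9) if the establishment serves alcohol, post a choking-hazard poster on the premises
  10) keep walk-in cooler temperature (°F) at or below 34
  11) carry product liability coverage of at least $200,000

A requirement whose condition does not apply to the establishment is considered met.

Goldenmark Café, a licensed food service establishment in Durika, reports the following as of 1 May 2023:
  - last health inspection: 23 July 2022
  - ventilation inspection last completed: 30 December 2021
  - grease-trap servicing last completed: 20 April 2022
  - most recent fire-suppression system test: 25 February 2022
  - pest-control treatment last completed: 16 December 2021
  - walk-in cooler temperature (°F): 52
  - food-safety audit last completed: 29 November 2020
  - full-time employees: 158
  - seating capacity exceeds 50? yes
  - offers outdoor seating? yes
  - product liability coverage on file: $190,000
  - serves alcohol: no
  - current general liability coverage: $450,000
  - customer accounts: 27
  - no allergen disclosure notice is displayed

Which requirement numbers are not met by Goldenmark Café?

1. fire-suppression system test 430 days ago vs limit 540 → met
2. health inspection 282 days ago vs limit 270 → not met
3. ventilation inspection 487 days ago vs limit 540 → met
4. condition 'seating capacity exceeds 50' holds; food-safety audit 883 days ago vs limit 730 → not met
5. general liability coverage $450,000 < $500,000 → not met
6. condition 'offers outdoor seating' holds; allergen disclosure notice absent → not met
7. grease-trap servicing 376 days ago vs limit 365 → not met
8. pest-control treatment 501 days ago vs limit 365 → not met
9. condition 'serves alcohol' does not hold → requirement n/a → met
10. walk-in cooler temperature (°F) 52 > 34 → not met
11. product liability coverage $190,000 < $200,000 → not met
Not met: 2, 4, 5, 6, 7, 8, 10, 11

2, 4, 5, 6, 7, 8, 10, 11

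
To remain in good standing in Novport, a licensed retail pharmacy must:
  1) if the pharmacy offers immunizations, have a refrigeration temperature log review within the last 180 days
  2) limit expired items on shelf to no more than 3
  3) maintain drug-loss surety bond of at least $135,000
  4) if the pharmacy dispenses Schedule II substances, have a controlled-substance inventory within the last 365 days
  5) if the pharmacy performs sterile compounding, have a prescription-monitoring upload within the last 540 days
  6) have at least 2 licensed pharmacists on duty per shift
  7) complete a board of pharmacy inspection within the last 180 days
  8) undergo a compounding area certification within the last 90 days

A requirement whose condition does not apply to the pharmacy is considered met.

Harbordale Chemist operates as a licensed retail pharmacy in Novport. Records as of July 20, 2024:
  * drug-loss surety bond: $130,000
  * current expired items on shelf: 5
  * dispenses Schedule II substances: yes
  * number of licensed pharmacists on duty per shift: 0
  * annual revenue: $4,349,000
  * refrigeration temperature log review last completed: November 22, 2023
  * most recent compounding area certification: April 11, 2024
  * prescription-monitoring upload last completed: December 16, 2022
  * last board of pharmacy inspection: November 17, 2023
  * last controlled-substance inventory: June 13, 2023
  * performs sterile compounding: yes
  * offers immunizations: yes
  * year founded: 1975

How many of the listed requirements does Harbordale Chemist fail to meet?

1. condition 'offers immunizations' holds; refrigeration temperature log review 241 days ago vs limit 180 → not met
2. expired items on shelf 5 > 3 → not met
3. drug-loss surety bond $130,000 < $135,000 → not met
4. condition 'dispenses Schedule II substances' holds; controlled-substance inventory 403 days ago vs limit 365 → not met
5. condition 'performs sterile compounding' holds; prescription-monitoring upload 582 days ago vs limit 540 → not met
6. licensed pharmacists on duty per shift 0 < 2 → not met
7. board of pharmacy inspection 246 days ago vs limit 180 → not met
8. compounding area certification 100 days ago vs limit 90 → not met
Not met: 8 of 8

8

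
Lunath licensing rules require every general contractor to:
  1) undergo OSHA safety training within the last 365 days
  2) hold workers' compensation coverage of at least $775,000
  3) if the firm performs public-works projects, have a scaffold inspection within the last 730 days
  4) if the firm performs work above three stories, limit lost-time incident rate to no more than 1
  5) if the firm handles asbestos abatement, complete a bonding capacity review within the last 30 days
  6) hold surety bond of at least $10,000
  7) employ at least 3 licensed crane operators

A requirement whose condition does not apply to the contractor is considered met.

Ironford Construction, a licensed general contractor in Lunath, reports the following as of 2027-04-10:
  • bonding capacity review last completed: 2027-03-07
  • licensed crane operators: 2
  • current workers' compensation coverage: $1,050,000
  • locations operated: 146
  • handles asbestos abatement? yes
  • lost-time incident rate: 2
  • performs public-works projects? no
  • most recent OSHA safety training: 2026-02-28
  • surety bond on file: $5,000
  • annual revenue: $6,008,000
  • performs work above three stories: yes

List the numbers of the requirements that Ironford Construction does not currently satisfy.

1. OSHA safety training 406 days ago vs limit 365 → not met
2. workers' compensation coverage $1,050,000 ≥ $775,000 → met
3. condition 'performs public-works projects' does not hold → requirement n/a → met
4. condition 'performs work above three stories' holds; lost-time incident rate 2 > 1 → not met
5. condition 'handles asbestos abatement' holds; bonding capacity review 34 days ago vs limit 30 → not met
6. surety bond $5,000 < $10,000 → not met
7. licensed crane operators 2 < 3 → not met
Not met: 1, 4, 5, 6, 7

1, 4, 5, 6, 7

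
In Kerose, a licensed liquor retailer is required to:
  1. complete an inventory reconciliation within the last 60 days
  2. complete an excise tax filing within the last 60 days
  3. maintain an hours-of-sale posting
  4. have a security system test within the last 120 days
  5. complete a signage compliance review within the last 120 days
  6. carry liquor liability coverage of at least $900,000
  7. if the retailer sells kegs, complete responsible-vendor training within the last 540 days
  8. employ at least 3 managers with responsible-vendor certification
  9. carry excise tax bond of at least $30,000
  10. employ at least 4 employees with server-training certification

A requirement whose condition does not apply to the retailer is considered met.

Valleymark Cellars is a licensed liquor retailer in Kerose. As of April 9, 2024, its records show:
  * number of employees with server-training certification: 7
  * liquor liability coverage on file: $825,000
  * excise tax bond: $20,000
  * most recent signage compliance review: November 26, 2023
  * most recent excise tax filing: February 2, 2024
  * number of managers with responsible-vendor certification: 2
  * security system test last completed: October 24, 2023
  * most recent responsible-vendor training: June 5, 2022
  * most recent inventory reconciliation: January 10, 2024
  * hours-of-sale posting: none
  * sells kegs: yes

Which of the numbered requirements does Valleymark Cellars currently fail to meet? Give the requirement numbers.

1. inventory reconciliation 90 days ago vs limit 60 → not met
2. excise tax filing 67 days ago vs limit 60 → not met
3. hours-of-sale posting absent → not met
4. security system test 168 days ago vs limit 120 → not met
5. signage compliance review 135 days ago vs limit 120 → not met
6. liquor liability coverage $825,000 < $900,000 → not met
7. condition 'sells kegs' holds; responsible-vendor training 674 days ago vs limit 540 → not met
8. managers with responsible-vendor certification 2 < 3 → not met
9. excise tax bond $20,000 < $30,000 → not met
10. employees with server-training certification 7 ≥ 4 → met
Not met: 1, 2, 3, 4, 5, 6, 7, 8, 9

1, 2, 3, 4, 5, 6, 7, 8, 9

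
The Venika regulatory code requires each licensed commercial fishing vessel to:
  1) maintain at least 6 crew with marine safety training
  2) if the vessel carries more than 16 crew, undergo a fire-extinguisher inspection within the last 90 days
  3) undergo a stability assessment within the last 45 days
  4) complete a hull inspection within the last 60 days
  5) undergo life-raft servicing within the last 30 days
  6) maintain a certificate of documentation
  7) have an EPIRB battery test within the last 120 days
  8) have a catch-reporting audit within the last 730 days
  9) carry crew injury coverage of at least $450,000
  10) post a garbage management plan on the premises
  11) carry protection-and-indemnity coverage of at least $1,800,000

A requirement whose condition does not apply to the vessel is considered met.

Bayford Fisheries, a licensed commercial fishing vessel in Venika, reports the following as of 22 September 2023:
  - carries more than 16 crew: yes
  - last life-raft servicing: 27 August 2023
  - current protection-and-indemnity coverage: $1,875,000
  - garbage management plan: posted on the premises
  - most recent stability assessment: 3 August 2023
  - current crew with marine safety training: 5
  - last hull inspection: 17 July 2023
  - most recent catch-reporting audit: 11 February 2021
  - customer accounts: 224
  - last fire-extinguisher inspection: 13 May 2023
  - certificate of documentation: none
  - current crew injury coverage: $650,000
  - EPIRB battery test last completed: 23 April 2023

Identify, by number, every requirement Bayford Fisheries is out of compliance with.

1. crew with marine safety training 5 < 6 → not met
2. condition 'carries more than 16 crew' holds; fire-extinguisher inspection 132 days ago vs limit 90 → not met
3. stability assessment 50 days ago vs limit 45 → not met
4. hull inspection 67 days ago vs limit 60 → not met
5. life-raft servicing 26 days ago vs limit 30 → met
6. certificate of documentation absent → not met
7. EPIRB battery test 152 days ago vs limit 120 → not met
8. catch-reporting audit 953 days ago vs limit 730 → not met
9. crew injury coverage $650,000 ≥ $450,000 → met
10. garbage management plan present → met
11. protection-and-indemnity coverage $1,875,000 ≥ $1,800,000 → met
Not met: 1, 2, 3, 4, 6, 7, 8

1, 2, 3, 4, 6, 7, 8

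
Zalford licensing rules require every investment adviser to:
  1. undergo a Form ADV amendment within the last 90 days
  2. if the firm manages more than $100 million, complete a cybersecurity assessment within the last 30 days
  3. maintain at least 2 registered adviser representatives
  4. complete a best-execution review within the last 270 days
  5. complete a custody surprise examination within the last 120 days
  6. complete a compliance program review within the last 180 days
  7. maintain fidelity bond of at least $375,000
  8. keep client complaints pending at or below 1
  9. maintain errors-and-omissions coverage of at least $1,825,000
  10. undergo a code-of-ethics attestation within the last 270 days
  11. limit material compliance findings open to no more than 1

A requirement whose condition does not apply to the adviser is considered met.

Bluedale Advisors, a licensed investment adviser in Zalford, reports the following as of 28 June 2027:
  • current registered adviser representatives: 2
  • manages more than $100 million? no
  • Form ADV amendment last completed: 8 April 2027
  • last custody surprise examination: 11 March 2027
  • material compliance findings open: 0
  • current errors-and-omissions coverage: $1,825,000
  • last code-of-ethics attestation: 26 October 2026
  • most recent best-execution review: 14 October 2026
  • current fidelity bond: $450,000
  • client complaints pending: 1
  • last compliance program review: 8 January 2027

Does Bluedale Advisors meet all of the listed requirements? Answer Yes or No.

Yes

1. Form ADV amendment 81 days ago vs limit 90 → met
2. condition 'manages more than $100 million' does not hold → requirement n/a → met
3. registered adviser representatives 2 ≥ 2 → met
4. best-execution review 257 days ago vs limit 270 → met
5. custody surprise examination 109 days ago vs limit 120 → met
6. compliance program review 171 days ago vs limit 180 → met
7. fidelity bond $450,000 ≥ $375,000 → met
8. client complaints pending 1 ≤ 1 → met
9. errors-and-omissions coverage $1,825,000 ≥ $1,825,000 → met
10. code-of-ethics attestation 245 days ago vs limit 270 → met
11. material compliance findings open 0 ≤ 1 → met
All met.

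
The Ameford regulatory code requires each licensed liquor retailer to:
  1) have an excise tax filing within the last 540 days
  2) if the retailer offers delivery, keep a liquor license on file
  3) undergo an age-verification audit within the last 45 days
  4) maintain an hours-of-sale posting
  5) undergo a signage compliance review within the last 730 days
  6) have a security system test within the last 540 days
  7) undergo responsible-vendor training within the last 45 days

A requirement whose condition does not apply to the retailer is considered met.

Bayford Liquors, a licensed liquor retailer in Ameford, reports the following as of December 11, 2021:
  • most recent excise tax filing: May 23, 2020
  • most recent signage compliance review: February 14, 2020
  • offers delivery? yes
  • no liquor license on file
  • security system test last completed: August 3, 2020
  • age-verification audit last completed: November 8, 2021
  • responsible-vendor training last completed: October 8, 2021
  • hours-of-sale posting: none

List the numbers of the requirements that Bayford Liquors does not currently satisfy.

1, 2, 4, 7

1. excise tax filing 567 days ago vs limit 540 → not met
2. condition 'offers delivery' holds; liquor license absent → not met
3. age-verification audit 33 days ago vs limit 45 → met
4. hours-of-sale posting absent → not met
5. signage compliance review 666 days ago vs limit 730 → met
6. security system test 495 days ago vs limit 540 → met
7. responsible-vendor training 64 days ago vs limit 45 → not met
Not met: 1, 2, 4, 7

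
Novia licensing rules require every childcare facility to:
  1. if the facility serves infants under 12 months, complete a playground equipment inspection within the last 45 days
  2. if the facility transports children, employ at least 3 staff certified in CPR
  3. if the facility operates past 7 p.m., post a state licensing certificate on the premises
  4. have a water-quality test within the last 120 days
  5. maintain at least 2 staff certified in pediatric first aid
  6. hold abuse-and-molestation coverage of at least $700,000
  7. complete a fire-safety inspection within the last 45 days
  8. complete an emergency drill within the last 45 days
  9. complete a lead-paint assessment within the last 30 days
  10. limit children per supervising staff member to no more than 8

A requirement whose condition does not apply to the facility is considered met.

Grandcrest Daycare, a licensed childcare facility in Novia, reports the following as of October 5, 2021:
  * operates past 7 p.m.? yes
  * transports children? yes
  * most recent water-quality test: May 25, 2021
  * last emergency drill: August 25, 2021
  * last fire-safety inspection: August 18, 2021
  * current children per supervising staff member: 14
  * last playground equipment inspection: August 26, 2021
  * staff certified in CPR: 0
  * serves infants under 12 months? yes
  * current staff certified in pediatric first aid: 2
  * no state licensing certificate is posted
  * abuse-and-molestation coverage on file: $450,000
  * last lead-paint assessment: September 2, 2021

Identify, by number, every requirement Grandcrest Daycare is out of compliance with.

1. condition 'serves infants under 12 months' holds; playground equipment inspection 40 days ago vs limit 45 → met
2. condition 'transports children' holds; staff certified in CPR 0 < 3 → not met
3. condition 'operates past 7 p.m.' holds; state licensing certificate absent → not met
4. water-quality test 133 days ago vs limit 120 → not met
5. staff certified in pediatric first aid 2 ≥ 2 → met
6. abuse-and-molestation coverage $450,000 < $700,000 → not met
7. fire-safety inspection 48 days ago vs limit 45 → not met
8. emergency drill 41 days ago vs limit 45 → met
9. lead-paint assessment 33 days ago vs limit 30 → not met
10. children per supervising staff member 14 > 8 → not met
Not met: 2, 3, 4, 6, 7, 9, 10

2, 3, 4, 6, 7, 9, 10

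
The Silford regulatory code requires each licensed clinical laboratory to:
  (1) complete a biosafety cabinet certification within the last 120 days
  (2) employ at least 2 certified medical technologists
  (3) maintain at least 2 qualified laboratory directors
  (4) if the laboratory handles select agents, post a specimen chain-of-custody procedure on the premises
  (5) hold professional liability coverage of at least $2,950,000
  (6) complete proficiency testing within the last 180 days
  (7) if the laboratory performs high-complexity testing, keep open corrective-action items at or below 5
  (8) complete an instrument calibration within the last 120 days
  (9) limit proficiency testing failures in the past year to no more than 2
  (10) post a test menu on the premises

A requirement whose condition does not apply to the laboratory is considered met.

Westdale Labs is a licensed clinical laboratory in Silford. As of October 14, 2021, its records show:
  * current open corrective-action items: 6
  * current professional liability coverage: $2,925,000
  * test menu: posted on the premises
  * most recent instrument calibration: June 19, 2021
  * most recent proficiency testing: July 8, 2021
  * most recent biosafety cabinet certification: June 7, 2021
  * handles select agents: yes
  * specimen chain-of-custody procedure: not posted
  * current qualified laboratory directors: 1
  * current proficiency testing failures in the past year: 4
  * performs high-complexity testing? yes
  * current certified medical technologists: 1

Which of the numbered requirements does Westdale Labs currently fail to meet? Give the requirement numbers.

1, 2, 3, 4, 5, 7, 9

1. biosafety cabinet certification 129 days ago vs limit 120 → not met
2. certified medical technologists 1 < 2 → not met
3. qualified laboratory directors 1 < 2 → not met
4. condition 'handles select agents' holds; specimen chain-of-custody procedure absent → not met
5. professional liability coverage $2,925,000 < $2,950,000 → not met
6. proficiency testing 98 days ago vs limit 180 → met
7. condition 'performs high-complexity testing' holds; open corrective-action items 6 > 5 → not met
8. instrument calibration 117 days ago vs limit 120 → met
9. proficiency testing failures in the past year 4 > 2 → not met
10. test menu present → met
Not met: 1, 2, 3, 4, 5, 7, 9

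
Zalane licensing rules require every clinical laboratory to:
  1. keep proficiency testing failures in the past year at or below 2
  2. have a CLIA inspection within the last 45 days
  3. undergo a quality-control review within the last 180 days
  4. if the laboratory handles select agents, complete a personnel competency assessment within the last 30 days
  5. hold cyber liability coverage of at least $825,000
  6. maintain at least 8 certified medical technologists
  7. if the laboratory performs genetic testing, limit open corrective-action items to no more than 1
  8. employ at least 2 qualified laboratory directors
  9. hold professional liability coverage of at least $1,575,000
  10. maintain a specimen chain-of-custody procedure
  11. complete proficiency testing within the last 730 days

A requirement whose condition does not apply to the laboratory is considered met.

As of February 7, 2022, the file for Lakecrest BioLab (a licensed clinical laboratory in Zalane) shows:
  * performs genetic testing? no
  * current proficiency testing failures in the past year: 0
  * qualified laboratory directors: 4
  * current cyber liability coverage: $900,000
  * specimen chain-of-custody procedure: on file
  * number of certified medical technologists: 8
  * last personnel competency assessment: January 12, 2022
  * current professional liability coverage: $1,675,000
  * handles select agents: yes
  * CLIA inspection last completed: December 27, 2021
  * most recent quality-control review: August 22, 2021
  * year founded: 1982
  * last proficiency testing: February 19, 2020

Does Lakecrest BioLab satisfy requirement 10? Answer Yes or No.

10. specimen chain-of-custody procedure present → met

Yes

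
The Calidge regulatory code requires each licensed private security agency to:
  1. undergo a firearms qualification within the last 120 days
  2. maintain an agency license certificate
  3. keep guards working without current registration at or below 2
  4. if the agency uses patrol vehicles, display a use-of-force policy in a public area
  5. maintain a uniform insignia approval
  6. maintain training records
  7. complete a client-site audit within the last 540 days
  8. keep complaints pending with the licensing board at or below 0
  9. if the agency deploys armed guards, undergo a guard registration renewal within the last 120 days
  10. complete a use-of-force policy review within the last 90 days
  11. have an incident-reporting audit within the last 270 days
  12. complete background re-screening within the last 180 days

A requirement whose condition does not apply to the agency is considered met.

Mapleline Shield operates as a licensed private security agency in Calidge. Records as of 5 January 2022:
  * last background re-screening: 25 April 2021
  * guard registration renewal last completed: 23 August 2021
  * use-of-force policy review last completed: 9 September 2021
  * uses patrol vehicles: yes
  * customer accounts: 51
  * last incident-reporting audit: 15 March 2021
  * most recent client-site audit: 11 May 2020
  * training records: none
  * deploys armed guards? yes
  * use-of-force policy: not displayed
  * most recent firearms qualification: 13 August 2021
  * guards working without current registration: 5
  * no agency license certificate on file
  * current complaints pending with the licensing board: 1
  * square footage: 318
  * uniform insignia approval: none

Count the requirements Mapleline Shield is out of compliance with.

1. firearms qualification 145 days ago vs limit 120 → not met
2. agency license certificate absent → not met
3. guards working without current registration 5 > 2 → not met
4. condition 'uses patrol vehicles' holds; use-of-force policy absent → not met
5. uniform insignia approval absent → not met
6. training records absent → not met
7. client-site audit 604 days ago vs limit 540 → not met
8. complaints pending with the licensing board 1 > 0 → not met
9. condition 'deploys armed guards' holds; guard registration renewal 135 days ago vs limit 120 → not met
10. use-of-force policy review 118 days ago vs limit 90 → not met
11. incident-reporting audit 296 days ago vs limit 270 → not met
12. background re-screening 255 days ago vs limit 180 → not met
Not met: 12 of 12

12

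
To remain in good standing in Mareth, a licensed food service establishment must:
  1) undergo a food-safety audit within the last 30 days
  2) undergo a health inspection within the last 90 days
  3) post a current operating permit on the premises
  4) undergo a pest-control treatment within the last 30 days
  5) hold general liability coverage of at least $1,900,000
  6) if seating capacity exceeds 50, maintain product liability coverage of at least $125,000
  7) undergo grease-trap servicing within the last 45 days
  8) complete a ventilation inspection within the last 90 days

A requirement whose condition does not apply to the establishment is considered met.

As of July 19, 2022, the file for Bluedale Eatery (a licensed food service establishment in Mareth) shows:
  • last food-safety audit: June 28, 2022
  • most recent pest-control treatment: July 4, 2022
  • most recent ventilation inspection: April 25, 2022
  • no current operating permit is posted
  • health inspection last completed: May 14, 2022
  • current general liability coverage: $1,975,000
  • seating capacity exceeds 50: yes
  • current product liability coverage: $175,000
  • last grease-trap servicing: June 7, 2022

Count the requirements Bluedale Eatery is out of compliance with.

1. food-safety audit 21 days ago vs limit 30 → met
2. health inspection 66 days ago vs limit 90 → met
3. current operating permit absent → not met
4. pest-control treatment 15 days ago vs limit 30 → met
5. general liability coverage $1,975,000 ≥ $1,900,000 → met
6. condition 'seating capacity exceeds 50' holds; product liability coverage $175,000 ≥ $125,000 → met
7. grease-trap servicing 42 days ago vs limit 45 → met
8. ventilation inspection 85 days ago vs limit 90 → met
Not met: 1 of 8

1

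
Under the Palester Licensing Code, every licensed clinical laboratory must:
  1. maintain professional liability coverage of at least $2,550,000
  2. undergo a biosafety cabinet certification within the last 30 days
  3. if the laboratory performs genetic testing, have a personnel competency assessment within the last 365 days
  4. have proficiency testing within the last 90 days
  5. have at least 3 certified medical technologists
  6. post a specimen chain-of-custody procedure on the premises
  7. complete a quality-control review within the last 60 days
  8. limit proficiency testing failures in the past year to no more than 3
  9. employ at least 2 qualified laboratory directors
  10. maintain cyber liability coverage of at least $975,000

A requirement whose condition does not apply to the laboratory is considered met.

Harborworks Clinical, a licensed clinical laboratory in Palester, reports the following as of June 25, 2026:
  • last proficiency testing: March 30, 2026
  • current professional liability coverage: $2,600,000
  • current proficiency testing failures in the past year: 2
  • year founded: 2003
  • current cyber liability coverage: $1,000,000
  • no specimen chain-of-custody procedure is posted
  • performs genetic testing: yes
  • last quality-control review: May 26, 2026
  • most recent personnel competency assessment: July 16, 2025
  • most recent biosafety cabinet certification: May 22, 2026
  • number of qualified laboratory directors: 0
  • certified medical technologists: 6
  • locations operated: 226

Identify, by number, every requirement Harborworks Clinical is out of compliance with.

2, 6, 9

1. professional liability coverage $2,600,000 ≥ $2,550,000 → met
2. biosafety cabinet certification 34 days ago vs limit 30 → not met
3. condition 'performs genetic testing' holds; personnel competency assessment 344 days ago vs limit 365 → met
4. proficiency testing 87 days ago vs limit 90 → met
5. certified medical technologists 6 ≥ 3 → met
6. specimen chain-of-custody procedure absent → not met
7. quality-control review 30 days ago vs limit 60 → met
8. proficiency testing failures in the past year 2 ≤ 3 → met
9. qualified laboratory directors 0 < 2 → not met
10. cyber liability coverage $1,000,000 ≥ $975,000 → met
Not met: 2, 6, 9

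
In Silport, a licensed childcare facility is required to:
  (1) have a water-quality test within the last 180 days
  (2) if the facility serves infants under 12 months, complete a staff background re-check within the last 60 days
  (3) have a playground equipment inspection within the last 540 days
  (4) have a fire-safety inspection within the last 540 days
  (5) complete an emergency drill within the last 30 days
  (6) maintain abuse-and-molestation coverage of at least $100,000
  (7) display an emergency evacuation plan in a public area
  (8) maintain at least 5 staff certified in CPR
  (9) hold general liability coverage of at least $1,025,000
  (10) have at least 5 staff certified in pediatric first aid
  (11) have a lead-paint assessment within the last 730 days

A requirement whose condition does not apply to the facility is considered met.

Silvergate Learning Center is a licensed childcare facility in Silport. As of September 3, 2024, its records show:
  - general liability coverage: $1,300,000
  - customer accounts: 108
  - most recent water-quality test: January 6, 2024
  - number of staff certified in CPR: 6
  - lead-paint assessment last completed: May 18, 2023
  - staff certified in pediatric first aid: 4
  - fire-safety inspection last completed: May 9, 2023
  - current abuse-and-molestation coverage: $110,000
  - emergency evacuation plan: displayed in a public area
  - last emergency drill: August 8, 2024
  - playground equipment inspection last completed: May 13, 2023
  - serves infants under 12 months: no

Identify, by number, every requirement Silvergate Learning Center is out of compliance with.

1. water-quality test 241 days ago vs limit 180 → not met
2. condition 'serves infants under 12 months' does not hold → requirement n/a → met
3. playground equipment inspection 479 days ago vs limit 540 → met
4. fire-safety inspection 483 days ago vs limit 540 → met
5. emergency drill 26 days ago vs limit 30 → met
6. abuse-and-molestation coverage $110,000 ≥ $100,000 → met
7. emergency evacuation plan present → met
8. staff certified in CPR 6 ≥ 5 → met
9. general liability coverage $1,300,000 ≥ $1,025,000 → met
10. staff certified in pediatric first aid 4 < 5 → not met
11. lead-paint assessment 474 days ago vs limit 730 → met
Not met: 1, 10

1, 10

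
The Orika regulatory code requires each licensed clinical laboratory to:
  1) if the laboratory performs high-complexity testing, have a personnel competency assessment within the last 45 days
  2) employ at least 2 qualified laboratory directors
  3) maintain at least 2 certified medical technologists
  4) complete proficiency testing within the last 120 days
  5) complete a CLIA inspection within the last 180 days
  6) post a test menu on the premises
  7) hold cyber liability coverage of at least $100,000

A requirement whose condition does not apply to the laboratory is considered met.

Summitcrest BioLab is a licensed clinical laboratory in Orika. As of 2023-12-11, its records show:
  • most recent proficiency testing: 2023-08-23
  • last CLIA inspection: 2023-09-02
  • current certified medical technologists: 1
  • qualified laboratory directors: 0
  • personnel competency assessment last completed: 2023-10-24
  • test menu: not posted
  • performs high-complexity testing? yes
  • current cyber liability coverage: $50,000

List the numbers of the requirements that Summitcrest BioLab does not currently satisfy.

1. condition 'performs high-complexity testing' holds; personnel competency assessment 48 days ago vs limit 45 → not met
2. qualified laboratory directors 0 < 2 → not met
3. certified medical technologists 1 < 2 → not met
4. proficiency testing 110 days ago vs limit 120 → met
5. CLIA inspection 100 days ago vs limit 180 → met
6. test menu absent → not met
7. cyber liability coverage $50,000 < $100,000 → not met
Not met: 1, 2, 3, 6, 7

1, 2, 3, 6, 7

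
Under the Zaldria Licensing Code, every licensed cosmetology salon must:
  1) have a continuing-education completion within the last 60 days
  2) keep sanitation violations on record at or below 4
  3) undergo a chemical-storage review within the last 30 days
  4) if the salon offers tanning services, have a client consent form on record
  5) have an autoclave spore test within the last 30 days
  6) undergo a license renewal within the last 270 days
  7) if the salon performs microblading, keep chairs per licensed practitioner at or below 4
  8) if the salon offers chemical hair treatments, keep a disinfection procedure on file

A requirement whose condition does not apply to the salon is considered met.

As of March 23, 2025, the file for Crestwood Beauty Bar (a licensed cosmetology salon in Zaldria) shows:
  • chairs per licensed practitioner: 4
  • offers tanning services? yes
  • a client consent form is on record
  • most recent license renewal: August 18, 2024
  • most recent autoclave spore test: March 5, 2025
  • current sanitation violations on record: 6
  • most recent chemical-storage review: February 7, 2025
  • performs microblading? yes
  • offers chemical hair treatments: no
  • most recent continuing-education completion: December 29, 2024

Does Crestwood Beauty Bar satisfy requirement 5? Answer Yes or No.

Yes

5. autoclave spore test 18 days ago vs limit 30 → met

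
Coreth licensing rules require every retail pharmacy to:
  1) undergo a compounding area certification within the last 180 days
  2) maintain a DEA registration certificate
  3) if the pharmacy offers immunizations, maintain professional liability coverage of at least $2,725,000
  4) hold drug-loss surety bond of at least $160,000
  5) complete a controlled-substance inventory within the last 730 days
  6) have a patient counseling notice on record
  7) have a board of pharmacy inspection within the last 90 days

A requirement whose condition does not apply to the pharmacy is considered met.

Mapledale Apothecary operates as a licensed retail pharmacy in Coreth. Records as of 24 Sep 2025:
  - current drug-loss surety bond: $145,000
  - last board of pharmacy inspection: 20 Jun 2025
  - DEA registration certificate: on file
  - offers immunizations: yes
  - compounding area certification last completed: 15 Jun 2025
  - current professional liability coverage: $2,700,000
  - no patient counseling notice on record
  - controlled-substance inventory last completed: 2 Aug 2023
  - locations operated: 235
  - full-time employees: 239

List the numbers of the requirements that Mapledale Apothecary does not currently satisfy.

3, 4, 5, 6, 7

1. compounding area certification 101 days ago vs limit 180 → met
2. DEA registration certificate present → met
3. condition 'offers immunizations' holds; professional liability coverage $2,700,000 < $2,725,000 → not met
4. drug-loss surety bond $145,000 < $160,000 → not met
5. controlled-substance inventory 784 days ago vs limit 730 → not met
6. patient counseling notice absent → not met
7. board of pharmacy inspection 96 days ago vs limit 90 → not met
Not met: 3, 4, 5, 6, 7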